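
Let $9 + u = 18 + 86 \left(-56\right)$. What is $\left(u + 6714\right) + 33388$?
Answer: $35295$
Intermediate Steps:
$u = -4807$ ($u = -9 + \left(18 + 86 \left(-56\right)\right) = -9 + \left(18 - 4816\right) = -9 - 4798 = -4807$)
$\left(u + 6714\right) + 33388 = \left(-4807 + 6714\right) + 33388 = 1907 + 33388 = 35295$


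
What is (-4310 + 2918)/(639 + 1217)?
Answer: -¾ ≈ -0.75000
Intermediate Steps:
(-4310 + 2918)/(639 + 1217) = -1392/1856 = -1392*1/1856 = -¾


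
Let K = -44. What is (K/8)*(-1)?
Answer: 11/2 ≈ 5.5000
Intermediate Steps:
(K/8)*(-1) = -44/8*(-1) = -44*⅛*(-1) = -11/2*(-1) = 11/2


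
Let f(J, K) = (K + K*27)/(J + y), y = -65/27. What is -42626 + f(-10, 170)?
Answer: -2881646/67 ≈ -43010.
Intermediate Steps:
y = -65/27 (y = -65*1/27 = -65/27 ≈ -2.4074)
f(J, K) = 28*K/(-65/27 + J) (f(J, K) = (K + K*27)/(J - 65/27) = (K + 27*K)/(-65/27 + J) = (28*K)/(-65/27 + J) = 28*K/(-65/27 + J))
-42626 + f(-10, 170) = -42626 + 756*170/(-65 + 27*(-10)) = -42626 + 756*170/(-65 - 270) = -42626 + 756*170/(-335) = -42626 + 756*170*(-1/335) = -42626 - 25704/67 = -2881646/67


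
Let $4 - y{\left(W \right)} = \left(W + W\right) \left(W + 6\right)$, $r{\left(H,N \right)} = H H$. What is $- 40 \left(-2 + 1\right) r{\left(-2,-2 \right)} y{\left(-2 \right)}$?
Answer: $3200$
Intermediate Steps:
$r{\left(H,N \right)} = H^{2}$
$y{\left(W \right)} = 4 - 2 W \left(6 + W\right)$ ($y{\left(W \right)} = 4 - \left(W + W\right) \left(W + 6\right) = 4 - 2 W \left(6 + W\right)$)
$- 40 \left(-2 + 1\right) r{\left(-2,-2 \right)} y{\left(-2 \right)} = - 40 \left(-2 + 1\right) \left(-2\right)^{2} \left(4 - -24 - 2 \left(-2\right)^{2}\right) = - 40 \left(\left(-1\right) 4\right) \left(4 + 24 - 8\right) = \left(-40\right) \left(-4\right) \left(4 + 24 - 8\right) = 160 \cdot 20 = 3200$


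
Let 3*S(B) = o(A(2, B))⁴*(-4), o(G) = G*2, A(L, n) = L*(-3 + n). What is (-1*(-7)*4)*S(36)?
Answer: -11334242304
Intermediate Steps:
o(G) = 2*G
S(B) = -4*(-12 + 4*B)⁴/3 (S(B) = ((2*(2*(-3 + B)))⁴*(-4))/3 = ((2*(-6 + 2*B))⁴*(-4))/3 = ((-12 + 4*B)⁴*(-4))/3 = (-4*(-12 + 4*B)⁴)/3 = -4*(-12 + 4*B)⁴/3)
(-1*(-7)*4)*S(36) = (-1*(-7)*4)*(-1024*(-3 + 36)⁴/3) = (7*4)*(-1024/3*33⁴) = 28*(-1024/3*1185921) = 28*(-404794368) = -11334242304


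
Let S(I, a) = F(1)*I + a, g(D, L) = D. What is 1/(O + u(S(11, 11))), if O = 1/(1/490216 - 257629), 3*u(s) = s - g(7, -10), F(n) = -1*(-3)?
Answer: 126293857863/1557623756761 ≈ 0.081081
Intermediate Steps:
F(n) = 3
S(I, a) = a + 3*I (S(I, a) = 3*I + a = a + 3*I)
u(s) = -7/3 + s/3 (u(s) = (s - 1*7)/3 = (s - 7)/3 = (-7 + s)/3 = -7/3 + s/3)
O = -490216/126293857863 (O = 1/(1/490216 - 257629) = 1/(-126293857863/490216) = -490216/126293857863 ≈ -3.8815e-6)
1/(O + u(S(11, 11))) = 1/(-490216/126293857863 + (-7/3 + (11 + 3*11)/3)) = 1/(-490216/126293857863 + (-7/3 + (11 + 33)/3)) = 1/(-490216/126293857863 + (-7/3 + (⅓)*44)) = 1/(-490216/126293857863 + (-7/3 + 44/3)) = 1/(-490216/126293857863 + 37/3) = 1/(1557623756761/126293857863) = 126293857863/1557623756761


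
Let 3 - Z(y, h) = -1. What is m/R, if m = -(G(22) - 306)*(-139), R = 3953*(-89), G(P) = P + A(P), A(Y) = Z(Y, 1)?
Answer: 38920/351817 ≈ 0.11063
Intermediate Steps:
Z(y, h) = 4 (Z(y, h) = 3 - 1*(-1) = 3 + 1 = 4)
A(Y) = 4
G(P) = 4 + P (G(P) = P + 4 = 4 + P)
R = -351817
m = -38920 (m = -((4 + 22) - 306)*(-139) = -(26 - 306)*(-139) = -(-280)*(-139) = -1*38920 = -38920)
m/R = -38920/(-351817) = -38920*(-1/351817) = 38920/351817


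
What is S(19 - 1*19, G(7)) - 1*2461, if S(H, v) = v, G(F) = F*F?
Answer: -2412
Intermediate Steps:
G(F) = F**2
S(19 - 1*19, G(7)) - 1*2461 = 7**2 - 1*2461 = 49 - 2461 = -2412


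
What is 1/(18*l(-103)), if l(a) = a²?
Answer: 1/190962 ≈ 5.2366e-6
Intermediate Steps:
1/(18*l(-103)) = 1/(18*(-103)²) = 1/(18*10609) = 1/190962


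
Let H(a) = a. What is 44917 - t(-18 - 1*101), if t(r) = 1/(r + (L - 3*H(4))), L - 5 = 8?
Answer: 5300207/118 ≈ 44917.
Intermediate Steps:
L = 13 (L = 5 + 8 = 13)
t(r) = 1/(1 + r) (t(r) = 1/(r + (13 - 3*4)) = 1/(r + (13 - 12)) = 1/(r + 1) = 1/(1 + r))
44917 - t(-18 - 1*101) = 44917 - 1/(1 + (-18 - 1*101)) = 44917 - 1/(1 + (-18 - 101)) = 44917 - 1/(1 - 119) = 44917 - 1/(-118) = 44917 - 1*(-1/118) = 44917 + 1/118 = 5300207/118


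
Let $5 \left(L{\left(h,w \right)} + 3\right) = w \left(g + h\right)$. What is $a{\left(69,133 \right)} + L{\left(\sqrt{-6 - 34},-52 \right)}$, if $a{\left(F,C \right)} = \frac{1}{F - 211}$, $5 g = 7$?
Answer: $- \frac{62363}{3550} - \frac{104 i \sqrt{10}}{5} \approx -17.567 - 65.775 i$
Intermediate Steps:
$g = \frac{7}{5}$ ($g = \frac{1}{5} \cdot 7 = \frac{7}{5} \approx 1.4$)
$a{\left(F,C \right)} = \frac{1}{-211 + F}$
$L{\left(h,w \right)} = -3 + \frac{w \left(\frac{7}{5} + h\right)}{5}$
$a{\left(69,133 \right)} + L{\left(\sqrt{-6 - 34},-52 \right)} = \frac{1}{-211 + 69} + \left(-3 + \frac{7}{25} \left(-52\right) + \frac{1}{5} \sqrt{-6 - 34} \left(-52\right)\right) = \frac{1}{-142} - \left(\frac{439}{25} - \frac{1}{5} \sqrt{-40} \left(-52\right)\right) = - \frac{1}{142} - \left(\frac{439}{25} - \frac{1}{5} \cdot 2 i \sqrt{10} \left(-52\right)\right) = - \frac{1}{142} - \left(\frac{439}{25} + \frac{104 i \sqrt{10}}{5}\right) = - \frac{62363}{3550} - \frac{104 i \sqrt{10}}{5}$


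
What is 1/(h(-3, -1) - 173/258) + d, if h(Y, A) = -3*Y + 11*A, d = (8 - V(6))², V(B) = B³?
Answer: 29808638/689 ≈ 43264.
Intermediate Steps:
d = 43264 (d = (8 - 1*6³)² = (8 - 1*216)² = (8 - 216)² = (-208)² = 43264)
1/(h(-3, -1) - 173/258) + d = 1/((-3*(-3) + 11*(-1)) - 173/258) + 43264 = 1/((9 - 11) - 173*1/258) + 43264 = 1/(-2 - 173/258) + 43264 = 1/(-689/258) + 43264 = -258/689 + 43264 = 29808638/689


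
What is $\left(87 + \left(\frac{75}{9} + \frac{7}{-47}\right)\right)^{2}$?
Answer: $\frac{180123241}{19881} \approx 9060.1$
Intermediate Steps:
$\left(87 + \left(\frac{75}{9} + \frac{7}{-47}\right)\right)^{2} = \left(87 + \left(75 \cdot \frac{1}{9} + 7 \left(- \frac{1}{47}\right)\right)\right)^{2} = \left(87 + \left(\frac{25}{3} - \frac{7}{47}\right)\right)^{2} = \left(87 + \frac{1154}{141}\right)^{2} = \left(\frac{13421}{141}\right)^{2} = \frac{180123241}{19881}$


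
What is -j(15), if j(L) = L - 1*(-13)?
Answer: -28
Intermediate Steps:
j(L) = 13 + L (j(L) = L + 13 = 13 + L)
-j(15) = -(13 + 15) = -1*28 = -28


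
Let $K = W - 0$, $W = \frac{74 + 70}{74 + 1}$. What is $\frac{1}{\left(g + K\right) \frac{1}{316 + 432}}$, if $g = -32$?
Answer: $- \frac{4675}{188} \approx -24.867$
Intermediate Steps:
$W = \frac{48}{25}$ ($W = \frac{144}{75} = 144 \cdot \frac{1}{75} = \frac{48}{25} \approx 1.92$)
$K = \frac{48}{25}$ ($K = \frac{48}{25} - 0 = \frac{48}{25} + \left(-36 + 36\right) = \frac{48}{25} + 0 = \frac{48}{25} \approx 1.92$)
$\frac{1}{\left(g + K\right) \frac{1}{316 + 432}} = \frac{1}{\left(-32 + \frac{48}{25}\right) \frac{1}{316 + 432}} = \frac{1}{\left(- \frac{752}{25}\right) \frac{1}{748}} = \frac{1}{- \frac{188}{4675}} = - \frac{4675}{188}$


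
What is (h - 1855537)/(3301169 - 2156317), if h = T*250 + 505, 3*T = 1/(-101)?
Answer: -281037473/173445078 ≈ -1.6203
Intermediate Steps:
T = -1/303 (T = (1/3)/(-101) = (1/3)*(-1/101) = -1/303 ≈ -0.0033003)
h = 152765/303 (h = -1/303*250 + 505 = -250/303 + 505 = 152765/303 ≈ 504.17)
(h - 1855537)/(3301169 - 2156317) = (152765/303 - 1855537)/(3301169 - 2156317) = -562074946/303/1144852 = -562074946/303*1/1144852 = -281037473/173445078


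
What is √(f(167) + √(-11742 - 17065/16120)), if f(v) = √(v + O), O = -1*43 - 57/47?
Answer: √(30532892*√271237 + 890227*I*√30514854526)/37882 ≈ 7.7463 + 6.9946*I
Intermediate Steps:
O = -2078/47 (O = -43 - 57/47 = -2078/47 ≈ -44.213)
f(v) = √(-2078/47 + v) (f(v) = √(v - 2078/47) = √(-2078/47 + v))
√(f(167) + √(-11742 - 17065/16120)) = √(√(-97666 + 2209*167)/47 + √(-11742 - 17065/16120)) = √(√(-97666 + 368903)/47 + √(-11742 - 17065*1/16120)) = √(√271237/47 + √(-11742 - 3413/3224)) = √(√271237/47 + √(-37859621/3224)) = √(√271237/47 + I*√30514854526/1612)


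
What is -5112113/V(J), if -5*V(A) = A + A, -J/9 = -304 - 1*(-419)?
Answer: -5112113/414 ≈ -12348.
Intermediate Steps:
J = -1035 (J = -9*(-304 - 1*(-419)) = -9*(-304 + 419) = -9*115 = -1035)
V(A) = -2*A/5 (V(A) = -(A + A)/5 = -2*A/5)
-5112113/V(J) = -5112113/((-⅖*(-1035))) = -5112113/414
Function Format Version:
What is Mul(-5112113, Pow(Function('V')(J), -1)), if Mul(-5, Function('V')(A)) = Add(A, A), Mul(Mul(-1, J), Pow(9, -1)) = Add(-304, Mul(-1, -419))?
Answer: Rational(-5112113, 414) ≈ -12348.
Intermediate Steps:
J = -1035 (J = Mul(-9, Add(-304, Mul(-1, -419))) = Mul(-9, Add(-304, 419)) = Mul(-9, 115) = -1035)
Function('V')(A) = Mul(Rational(-2, 5), A) (Function('V')(A) = Mul(Rational(-1, 5), Add(A, A)) = Mul(Rational(-1, 5), Mul(2, A)) = Mul(Rational(-2, 5), A))
Mul(-5112113, Pow(Function('V')(J), -1)) = Mul(-5112113, Pow(Mul(Rational(-2, 5), -1035), -1)) = Mul(-5112113, Pow(414, -1)) = Mul(-5112113, Rational(1, 414)) = Rational(-5112113, 414)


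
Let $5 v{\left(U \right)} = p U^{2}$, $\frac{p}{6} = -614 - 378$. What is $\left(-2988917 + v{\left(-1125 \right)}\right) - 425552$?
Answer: $-1510014469$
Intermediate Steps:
$p = -5952$ ($p = 6 \left(-614 - 378\right) = 6 \left(-992\right) = -5952$)
$v{\left(U \right)} = - \frac{5952 U^{2}}{5}$ ($v{\left(U \right)} = \frac{\left(-5952\right) U^{2}}{5} = - \frac{5952 U^{2}}{5}$)
$\left(-2988917 + v{\left(-1125 \right)}\right) - 425552 = \left(-2988917 - \frac{5952 \left(-1125\right)^{2}}{5}\right) - 425552 = \left(-2988917 - 1506600000\right) - 425552 = -1509588917 - 425552 = -1510014469$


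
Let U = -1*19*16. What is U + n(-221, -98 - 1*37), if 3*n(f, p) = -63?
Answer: -325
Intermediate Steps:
n(f, p) = -21 (n(f, p) = (⅓)*(-63) = -21)
U = -304 (U = -19*16 = -304)
U + n(-221, -98 - 1*37) = -304 - 21 = -325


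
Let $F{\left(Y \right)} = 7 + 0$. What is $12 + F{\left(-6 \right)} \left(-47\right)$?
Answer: $-317$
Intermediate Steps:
$F{\left(Y \right)} = 7$
$12 + F{\left(-6 \right)} \left(-47\right) = 12 + 7 \left(-47\right) = 12 - 329 = -317$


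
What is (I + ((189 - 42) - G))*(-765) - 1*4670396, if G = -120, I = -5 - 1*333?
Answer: -4616081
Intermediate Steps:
I = -338 (I = -5 - 333 = -338)
(I + ((189 - 42) - G))*(-765) - 1*4670396 = (-338 + ((189 - 42) - 1*(-120)))*(-765) - 1*4670396 = (-338 + (147 + 120))*(-765) - 4670396 = (-338 + 267)*(-765) - 4670396 = -71*(-765) - 4670396 = 54315 - 4670396 = -4616081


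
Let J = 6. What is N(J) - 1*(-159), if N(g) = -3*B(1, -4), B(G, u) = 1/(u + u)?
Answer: 1275/8 ≈ 159.38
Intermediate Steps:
B(G, u) = 1/(2*u)
N(g) = 3/8 (N(g) = -3/(2*(-4)) = -3*(-1)/(2*4) = -3*(-⅛) = 3/8)
N(J) - 1*(-159) = 3/8 - 1*(-159) = 3/8 + 159 = 1275/8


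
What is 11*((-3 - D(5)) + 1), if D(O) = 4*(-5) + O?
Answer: 143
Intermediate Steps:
D(O) = -20 + O
11*((-3 - D(5)) + 1) = 11*((-3 - (-20 + 5)) + 1) = 11*((-3 - 1*(-15)) + 1) = 11*((-3 + 15) + 1) = 11*(12 + 1) = 11*13 = 143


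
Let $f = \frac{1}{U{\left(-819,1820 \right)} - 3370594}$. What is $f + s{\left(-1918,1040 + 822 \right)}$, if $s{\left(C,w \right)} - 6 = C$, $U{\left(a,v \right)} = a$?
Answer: $- \frac{6446141657}{3371413} \approx -1912.0$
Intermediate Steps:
$s{\left(C,w \right)} = 6 + C$
$f = - \frac{1}{3371413}$ ($f = \frac{1}{-819 - 3370594} = \frac{1}{-3371413} = - \frac{1}{3371413} \approx -2.9661 \cdot 10^{-7}$)
$f + s{\left(-1918,1040 + 822 \right)} = - \frac{1}{3371413} + \left(6 - 1918\right) = - \frac{1}{3371413} - 1912 = - \frac{6446141657}{3371413}$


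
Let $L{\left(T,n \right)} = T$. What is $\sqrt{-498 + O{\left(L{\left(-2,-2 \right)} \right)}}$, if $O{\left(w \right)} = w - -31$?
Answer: $i \sqrt{469} \approx 21.656 i$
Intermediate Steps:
$O{\left(w \right)} = 31 + w$ ($O{\left(w \right)} = w + 31 = 31 + w$)
$\sqrt{-498 + O{\left(L{\left(-2,-2 \right)} \right)}} = \sqrt{-498 + \left(31 - 2\right)} = \sqrt{-498 + 29} = \sqrt{-469} = i \sqrt{469}$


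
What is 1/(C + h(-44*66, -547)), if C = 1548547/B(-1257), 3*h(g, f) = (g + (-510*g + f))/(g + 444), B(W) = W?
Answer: -3092220/4428535411 ≈ -0.00069825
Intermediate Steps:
h(g, f) = (f - 509*g)/(3*(444 + g)) (h(g, f) = ((g + (-510*g + f))/(g + 444))/3 = ((g + (f - 510*g))/(444 + g))/3 = ((f - 509*g)/(444 + g))/3 = (f - 509*g)/(3*(444 + g)))
C = -1548547/1257 (C = 1548547/(-1257) = 1548547*(-1/1257) = -1548547/1257 ≈ -1231.9)
1/(C + h(-44*66, -547)) = 1/(-1548547/1257 + (-547 - (-22396)*66)/(3*(444 - 44*66))) = 1/(-1548547/1257 + (-547 - 509*(-2904))/(3*(444 - 2904))) = 1/(-1548547/1257 + (⅓)*(-547 + 1478136)/(-2460)) = 1/(-1548547/1257 + (⅓)*(-1/2460)*1477589) = 1/(-1548547/1257 - 1477589/7380) = 1/(-4428535411/3092220) = -3092220/4428535411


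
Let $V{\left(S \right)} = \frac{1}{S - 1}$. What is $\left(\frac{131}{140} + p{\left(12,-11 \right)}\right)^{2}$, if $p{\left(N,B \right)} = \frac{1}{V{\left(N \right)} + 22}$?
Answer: $\frac{1113757129}{1157360400} \approx 0.96233$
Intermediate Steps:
$V{\left(S \right)} = \frac{1}{-1 + S}$
$p{\left(N,B \right)} = \frac{1}{22 + \frac{1}{-1 + N}}$ ($p{\left(N,B \right)} = \frac{1}{\frac{1}{-1 + N} + 22} = \frac{1}{22 + \frac{1}{-1 + N}}$)
$\left(\frac{131}{140} + p{\left(12,-11 \right)}\right)^{2} = \left(\frac{131}{140} + \frac{-1 + 12}{-21 + 22 \cdot 12}\right)^{2} = \left(131 \cdot \frac{1}{140} + \frac{1}{-21 + 264} \cdot 11\right)^{2} = \left(\frac{131}{140} + \frac{1}{243} \cdot 11\right)^{2} = \left(\frac{131}{140} + \frac{11}{243}\right)^{2} = \left(\frac{33373}{34020}\right)^{2} = \frac{1113757129}{1157360400}$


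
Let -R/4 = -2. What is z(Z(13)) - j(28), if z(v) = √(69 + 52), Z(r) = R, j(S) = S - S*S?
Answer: 767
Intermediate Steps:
j(S) = S - S²
R = 8 (R = -4*(-2) = 8)
Z(r) = 8
z(v) = 11 (z(v) = √121 = 11)
z(Z(13)) - j(28) = 11 - 28*(1 - 1*28) = 11 - 28*(1 - 28) = 11 - 28*(-27) = 11 - 1*(-756) = 11 + 756 = 767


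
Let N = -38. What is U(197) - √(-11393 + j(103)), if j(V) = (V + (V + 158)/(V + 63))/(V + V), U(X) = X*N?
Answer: -7486 - I*√3330499492281/17098 ≈ -7486.0 - 106.74*I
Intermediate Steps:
U(X) = -38*X (U(X) = X*(-38) = -38*X)
j(V) = (V + (158 + V)/(63 + V))/(2*V) (j(V) = (V + (158 + V)/(63 + V))/((2*V)) = (V + (158 + V)/(63 + V))*(1/(2*V)) = (V + (158 + V)/(63 + V))/(2*V))
U(197) - √(-11393 + j(103)) = -38*197 - √(-11393 + (½)*(158 + 103² + 64*103)/(103*(63 + 103))) = -7486 - √(-11393 + (½)*(1/103)*(158 + 10609 + 6592)/166) = -7486 - √(-11393 + (½)*(1/103)*(1/166)*17359) = -7486 - √(-11393 + 17359/34196) = -7486 - √(-389577669/34196) = -7486 - I*√3330499492281/17098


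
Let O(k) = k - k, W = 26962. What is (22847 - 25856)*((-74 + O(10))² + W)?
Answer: -97605942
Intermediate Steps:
O(k) = 0
(22847 - 25856)*((-74 + O(10))² + W) = (22847 - 25856)*((-74 + 0)² + 26962) = -3009*((-74)² + 26962) = -3009*(5476 + 26962) = -3009*32438 = -97605942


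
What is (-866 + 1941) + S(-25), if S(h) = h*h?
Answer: 1700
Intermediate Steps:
S(h) = h**2
(-866 + 1941) + S(-25) = (-866 + 1941) + (-25)**2 = 1075 + 625 = 1700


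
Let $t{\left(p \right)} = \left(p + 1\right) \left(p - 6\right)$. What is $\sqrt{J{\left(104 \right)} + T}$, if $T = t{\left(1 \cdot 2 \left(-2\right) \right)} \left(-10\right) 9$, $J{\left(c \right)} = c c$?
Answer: $2 \sqrt{2029} \approx 90.089$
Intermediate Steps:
$J{\left(c \right)} = c^{2}$
$t{\left(p \right)} = \left(1 + p\right) \left(-6 + p\right)$
$T = -2700$ ($T = \left(-6 + \left(1 \cdot 2 \left(-2\right)\right)^{2} - 5 \cdot 1 \cdot 2 \left(-2\right)\right) \left(-10\right) 9 = \left(-6 + \left(2 \left(-2\right)\right)^{2} - 5 \cdot 2 \left(-2\right)\right) \left(-10\right) 9 = \left(-6 + \left(-4\right)^{2} - -20\right) \left(-10\right) 9 = \left(-6 + 16 + 20\right) \left(-10\right) 9 = 30 \left(-10\right) 9 = \left(-300\right) 9 = -2700$)
$\sqrt{J{\left(104 \right)} + T} = \sqrt{104^{2} - 2700} = \sqrt{10816 - 2700} = \sqrt{8116} = 2 \sqrt{2029}$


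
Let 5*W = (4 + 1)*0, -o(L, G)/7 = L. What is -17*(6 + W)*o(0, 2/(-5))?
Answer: 0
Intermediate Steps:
o(L, G) = -7*L
W = 0 (W = ((4 + 1)*0)/5 = (5*0)/5 = (⅕)*0 = 0)
-17*(6 + W)*o(0, 2/(-5)) = -17*(6 + 0)*(-7*0) = -102*0 = -17*0 = 0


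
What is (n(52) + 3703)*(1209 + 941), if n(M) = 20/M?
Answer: 103509600/13 ≈ 7.9623e+6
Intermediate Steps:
(n(52) + 3703)*(1209 + 941) = (20/52 + 3703)*(1209 + 941) = (20*(1/52) + 3703)*2150 = (5/13 + 3703)*2150 = (48144/13)*2150 = 103509600/13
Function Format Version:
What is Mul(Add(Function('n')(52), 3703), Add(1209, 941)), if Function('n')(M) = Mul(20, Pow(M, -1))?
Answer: Rational(103509600, 13) ≈ 7.9623e+6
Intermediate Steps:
Mul(Add(Function('n')(52), 3703), Add(1209, 941)) = Mul(Add(Mul(20, Pow(52, -1)), 3703), Add(1209, 941)) = Mul(Add(Mul(20, Rational(1, 52)), 3703), 2150) = Mul(Add(Rational(5, 13), 3703), 2150) = Mul(Rational(48144, 13), 2150) = Rational(103509600, 13)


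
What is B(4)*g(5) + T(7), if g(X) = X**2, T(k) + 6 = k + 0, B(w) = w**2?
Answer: 401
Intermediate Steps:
T(k) = -6 + k (T(k) = -6 + (k + 0) = -6 + k)
B(4)*g(5) + T(7) = 4**2*5**2 + (-6 + 7) = 16*25 + 1 = 400 + 1 = 401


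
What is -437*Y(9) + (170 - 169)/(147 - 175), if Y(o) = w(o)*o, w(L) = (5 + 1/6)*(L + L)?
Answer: -10241533/28 ≈ -3.6577e+5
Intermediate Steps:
w(L) = 31*L/3 (w(L) = (5 + ⅙)*(2*L) = 31*(2*L)/6 = 31*L/3)
Y(o) = 31*o²/3 (Y(o) = (31*o/3)*o = 31*o²/3)
-437*Y(9) + (170 - 169)/(147 - 175) = -13547*9²/3 + (170 - 169)/(147 - 175) = -13547*81/3 + 1/(-28) = -437*837 + 1*(-1/28) = -365769 - 1/28 = -10241533/28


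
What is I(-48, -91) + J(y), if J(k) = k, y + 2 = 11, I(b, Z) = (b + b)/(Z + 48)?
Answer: 483/43 ≈ 11.233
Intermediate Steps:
I(b, Z) = 2*b/(48 + Z) (I(b, Z) = (2*b)/(48 + Z) = 2*b/(48 + Z))
y = 9 (y = -2 + 11 = 9)
I(-48, -91) + J(y) = 2*(-48)/(48 - 91) + 9 = 2*(-48)/(-43) + 9 = 2*(-48)*(-1/43) + 9 = 96/43 + 9 = 483/43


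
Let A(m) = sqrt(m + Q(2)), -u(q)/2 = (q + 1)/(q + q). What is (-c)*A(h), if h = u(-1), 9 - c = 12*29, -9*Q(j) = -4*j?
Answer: 226*sqrt(2) ≈ 319.61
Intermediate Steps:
Q(j) = 4*j/9 (Q(j) = -(-4)*j/9 = 4*j/9)
c = -339 (c = 9 - 12*29 = 9 - 1*348 = 9 - 348 = -339)
u(q) = -(1 + q)/q (u(q) = -2*(q + 1)/(q + q) = -2*(1 + q)/(2*q) = -2*(1 + q)*1/(2*q) = -(1 + q)/q)
h = 0 (h = (-1 - 1*(-1))/(-1) = -(-1 + 1) = -1*0 = 0)
A(m) = sqrt(8/9 + m) (A(m) = sqrt(m + (4/9)*2) = sqrt(m + 8/9) = sqrt(8/9 + m))
(-c)*A(h) = (-1*(-339))*(sqrt(8 + 9*0)/3) = 339*(sqrt(8 + 0)/3) = 339*(sqrt(8)/3) = 339*((2*sqrt(2))/3) = 339*(2*sqrt(2)/3) = 226*sqrt(2)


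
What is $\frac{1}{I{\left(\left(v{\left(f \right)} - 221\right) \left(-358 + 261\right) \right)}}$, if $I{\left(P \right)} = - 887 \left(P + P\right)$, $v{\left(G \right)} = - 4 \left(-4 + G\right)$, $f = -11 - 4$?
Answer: $- \frac{1}{24951310} \approx -4.0078 \cdot 10^{-8}$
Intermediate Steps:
$f = -15$
$v{\left(G \right)} = 16 - 4 G$
$I{\left(P \right)} = - 1774 P$ ($I{\left(P \right)} = - 887 \cdot 2 P = - 1774 P$)
$\frac{1}{I{\left(\left(v{\left(f \right)} - 221\right) \left(-358 + 261\right) \right)}} = \frac{1}{\left(-1774\right) \left(\left(16 - -60\right) - 221\right) \left(-358 + 261\right)} = \frac{1}{\left(-1774\right) \left(\left(16 + 60\right) - 221\right) \left(-97\right)} = \frac{1}{\left(-1774\right) \left(76 - 221\right) \left(-97\right)} = \frac{1}{\left(-1774\right) \left(\left(-145\right) \left(-97\right)\right)} = \frac{1}{\left(-1774\right) 14065} = \frac{1}{-24951310} = - \frac{1}{24951310}$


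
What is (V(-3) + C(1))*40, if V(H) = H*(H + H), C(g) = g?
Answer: 760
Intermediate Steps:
V(H) = 2*H**2 (V(H) = H*(2*H) = 2*H**2)
(V(-3) + C(1))*40 = (2*(-3)**2 + 1)*40 = (2*9 + 1)*40 = (18 + 1)*40 = 19*40 = 760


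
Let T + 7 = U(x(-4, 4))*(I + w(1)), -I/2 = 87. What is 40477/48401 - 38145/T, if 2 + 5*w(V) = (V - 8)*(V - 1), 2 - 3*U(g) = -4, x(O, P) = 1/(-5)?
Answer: 3101096436/28701793 ≈ 108.05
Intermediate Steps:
x(O, P) = -⅕
U(g) = 2 (U(g) = ⅔ - ⅓*(-4) = ⅔ + 4/3 = 2)
I = -174 (I = -2*87 = -174)
w(V) = -⅖ + (-1 + V)*(-8 + V)/5 (w(V) = -⅖ + ((V - 8)*(V - 1))/5 = -⅖ + ((-8 + V)*(-1 + V))/5 = -⅖ + ((-1 + V)*(-8 + V))/5 = -⅖ + (-1 + V)*(-8 + V)/5)
T = -1779/5 (T = -7 + 2*(-174 + (6/5 - 9/5*1 + (⅕)*1²)) = -7 + 2*(-174 + (6/5 - 9/5 + (⅕)*1)) = -7 + 2*(-174 + (6/5 - 9/5 + ⅕)) = -7 + 2*(-174 - ⅖) = -7 + 2*(-872/5) = -7 - 1744/5 = -1779/5 ≈ -355.80)
40477/48401 - 38145/T = 40477/48401 - 38145/(-1779/5) = 40477*(1/48401) - 38145*(-5/1779) = 40477/48401 + 63575/593 = 3101096436/28701793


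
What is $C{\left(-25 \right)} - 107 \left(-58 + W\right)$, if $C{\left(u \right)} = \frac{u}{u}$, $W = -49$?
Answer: $11450$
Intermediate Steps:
$C{\left(u \right)} = 1$
$C{\left(-25 \right)} - 107 \left(-58 + W\right) = 1 - 107 \left(-58 - 49\right) = 1 - 107 \left(-107\right) = 1 - -11449 = 1 + 11449 = 11450$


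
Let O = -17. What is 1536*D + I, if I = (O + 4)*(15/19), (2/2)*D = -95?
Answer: -2772675/19 ≈ -1.4593e+5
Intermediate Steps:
D = -95
I = -195/19 (I = (-17 + 4)*(15/19) = -195/19 ≈ -10.263)
1536*D + I = 1536*(-95) - 195/19 = -145920 - 195/19 = -2772675/19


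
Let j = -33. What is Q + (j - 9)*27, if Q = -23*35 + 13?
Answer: -1926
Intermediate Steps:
Q = -792 (Q = -805 + 13 = -792)
Q + (j - 9)*27 = -792 + (-33 - 9)*27 = -792 - 42*27 = -792 - 1134 = -1926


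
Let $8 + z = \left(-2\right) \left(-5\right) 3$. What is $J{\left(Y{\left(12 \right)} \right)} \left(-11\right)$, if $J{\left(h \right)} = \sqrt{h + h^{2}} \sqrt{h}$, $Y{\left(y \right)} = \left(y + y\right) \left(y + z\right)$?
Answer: $- 8976 \sqrt{817} \approx -2.5656 \cdot 10^{5}$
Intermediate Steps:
$z = 22$ ($z = -8 + \left(-2\right) \left(-5\right) 3 = -8 + 10 \cdot 3 = -8 + 30 = 22$)
$Y{\left(y \right)} = 2 y \left(22 + y\right)$ ($Y{\left(y \right)} = \left(y + y\right) \left(y + 22\right) = 2 y \left(22 + y\right)$)
$J{\left(h \right)} = \sqrt{h} \sqrt{h + h^{2}}$
$J{\left(Y{\left(12 \right)} \right)} \left(-11\right) = \sqrt{2 \cdot 12 \left(22 + 12\right)} \sqrt{2 \cdot 12 \left(22 + 12\right) \left(1 + 2 \cdot 12 \left(22 + 12\right)\right)} \left(-11\right) = \sqrt{2 \cdot 12 \cdot 34} \sqrt{2 \cdot 12 \cdot 34 \left(1 + 2 \cdot 12 \cdot 34\right)} \left(-11\right) = \sqrt{816} \sqrt{816 \left(1 + 816\right)} \left(-11\right) = 4 \sqrt{51} \sqrt{816 \cdot 817} \left(-11\right) = 4 \sqrt{51} \sqrt{666672} \left(-11\right) = 4 \sqrt{51} \cdot 4 \sqrt{41667} \left(-11\right) = 816 \sqrt{817} \left(-11\right) = - 8976 \sqrt{817}$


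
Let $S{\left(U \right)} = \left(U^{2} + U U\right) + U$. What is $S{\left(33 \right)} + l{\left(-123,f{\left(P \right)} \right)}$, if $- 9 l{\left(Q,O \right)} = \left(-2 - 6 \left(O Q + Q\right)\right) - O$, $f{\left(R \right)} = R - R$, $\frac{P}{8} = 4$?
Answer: $\frac{19163}{9} \approx 2129.2$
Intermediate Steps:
$P = 32$ ($P = 8 \cdot 4 = 32$)
$S{\left(U \right)} = U + 2 U^{2}$ ($S{\left(U \right)} = \left(U^{2} + U^{2}\right) + U = 2 U^{2} + U = U + 2 U^{2}$)
$f{\left(R \right)} = 0$
$l{\left(Q,O \right)} = \frac{2}{9} + \frac{O}{9} + \frac{2 Q}{3} + \frac{2 O Q}{3}$ ($l{\left(Q,O \right)} = - \frac{\left(-2 - 6 \left(O Q + Q\right)\right) - O}{9} = - \frac{\left(-2 - 6 \left(Q + O Q\right)\right) - O}{9} = - \frac{\left(-2 - \left(6 Q + 6 O Q\right)\right) - O}{9} = - \frac{\left(-2 - 6 Q - 6 O Q\right) - O}{9} = - \frac{-2 - O - 6 Q - 6 O Q}{9} = \frac{2}{9} + \frac{O}{9} + \frac{2 Q}{3} + \frac{2 O Q}{3}$)
$S{\left(33 \right)} + l{\left(-123,f{\left(P \right)} \right)} = 33 \left(1 + 2 \cdot 33\right) + \left(\frac{2}{9} + \frac{1}{9} \cdot 0 + \frac{2}{3} \left(-123\right) + \frac{2}{3} \cdot 0 \left(-123\right)\right) = 33 \left(1 + 66\right) + \left(\frac{2}{9} + 0 - 82 + 0\right) = 33 \cdot 67 - \frac{736}{9} = 2211 - \frac{736}{9} = \frac{19163}{9}$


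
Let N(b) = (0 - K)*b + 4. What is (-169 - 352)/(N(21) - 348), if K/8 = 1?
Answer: 521/512 ≈ 1.0176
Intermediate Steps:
K = 8 (K = 8*1 = 8)
N(b) = 4 - 8*b (N(b) = (0 - 1*8)*b + 4 = (0 - 8)*b + 4 = -8*b + 4 = 4 - 8*b)
(-169 - 352)/(N(21) - 348) = (-169 - 352)/((4 - 8*21) - 348) = -521/((4 - 168) - 348) = -521/(-164 - 348) = -521/(-512) = -521*(-1/512) = 521/512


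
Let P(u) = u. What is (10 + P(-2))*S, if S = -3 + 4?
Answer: 8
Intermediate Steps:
S = 1
(10 + P(-2))*S = (10 - 2)*1 = 8*1 = 8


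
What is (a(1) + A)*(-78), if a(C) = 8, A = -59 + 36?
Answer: 1170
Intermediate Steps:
A = -23
(a(1) + A)*(-78) = (8 - 23)*(-78) = -15*(-78) = 1170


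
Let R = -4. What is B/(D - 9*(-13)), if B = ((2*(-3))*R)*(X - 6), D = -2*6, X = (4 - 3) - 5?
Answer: -16/7 ≈ -2.2857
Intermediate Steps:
X = -4 (X = 1 - 5 = -4)
D = -12
B = -240 (B = ((2*(-3))*(-4))*(-4 - 6) = -6*(-4)*(-10) = 24*(-10) = -240)
B/(D - 9*(-13)) = -240/(-12 - 9*(-13)) = -240/(-12 + 117) = -240/105 = -240*1/105 = -16/7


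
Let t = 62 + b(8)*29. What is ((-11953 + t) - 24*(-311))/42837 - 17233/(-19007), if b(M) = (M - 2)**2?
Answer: 673909340/814202859 ≈ 0.82769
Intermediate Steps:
b(M) = (-2 + M)**2
t = 1106 (t = 62 + (-2 + 8)**2*29 = 62 + 6**2*29 = 62 + 36*29 = 62 + 1044 = 1106)
((-11953 + t) - 24*(-311))/42837 - 17233/(-19007) = ((-11953 + 1106) - 24*(-311))/42837 - 17233/(-19007) = (-10847 + 7464)*(1/42837) - 17233*(-1/19007) = -3383*1/42837 + 17233/19007 = -3383/42837 + 17233/19007 = 673909340/814202859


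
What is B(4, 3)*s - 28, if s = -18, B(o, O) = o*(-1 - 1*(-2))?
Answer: -100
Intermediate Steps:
B(o, O) = o (B(o, O) = o*(-1 + 2) = o*1 = o)
B(4, 3)*s - 28 = 4*(-18) - 28 = -72 - 28 = -100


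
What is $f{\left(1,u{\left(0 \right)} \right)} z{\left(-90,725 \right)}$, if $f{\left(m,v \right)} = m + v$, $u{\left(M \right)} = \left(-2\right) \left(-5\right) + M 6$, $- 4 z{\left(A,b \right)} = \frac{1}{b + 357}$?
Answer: $- \frac{11}{4328} \approx -0.0025416$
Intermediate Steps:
$z{\left(A,b \right)} = - \frac{1}{4 \left(357 + b\right)}$ ($z{\left(A,b \right)} = - \frac{1}{4 \left(b + 357\right)} = - \frac{1}{4 \left(357 + b\right)}$)
$u{\left(M \right)} = 10 + 6 M$
$f{\left(1,u{\left(0 \right)} \right)} z{\left(-90,725 \right)} = \left(1 + \left(10 + 6 \cdot 0\right)\right) \left(- \frac{1}{1428 + 4 \cdot 725}\right) = \left(1 + \left(10 + 0\right)\right) \left(- \frac{1}{1428 + 2900}\right) = \left(1 + 10\right) \left(- \frac{1}{4328}\right) = 11 \left(\left(-1\right) \frac{1}{4328}\right) = 11 \left(- \frac{1}{4328}\right) = - \frac{11}{4328}$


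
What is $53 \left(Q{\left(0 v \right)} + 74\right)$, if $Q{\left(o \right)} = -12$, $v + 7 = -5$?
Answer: $3286$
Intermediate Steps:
$v = -12$ ($v = -7 - 5 = -12$)
$53 \left(Q{\left(0 v \right)} + 74\right) = 53 \left(-12 + 74\right) = 53 \cdot 62 = 3286$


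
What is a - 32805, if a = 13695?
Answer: -19110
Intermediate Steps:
a - 32805 = 13695 - 32805 = -19110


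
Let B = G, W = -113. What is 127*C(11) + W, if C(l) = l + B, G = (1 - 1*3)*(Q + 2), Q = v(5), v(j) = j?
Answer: -494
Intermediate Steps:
Q = 5
G = -14 (G = (1 - 1*3)*(5 + 2) = (1 - 3)*7 = -2*7 = -14)
B = -14
C(l) = -14 + l (C(l) = l - 14 = -14 + l)
127*C(11) + W = 127*(-14 + 11) - 113 = 127*(-3) - 113 = -381 - 113 = -494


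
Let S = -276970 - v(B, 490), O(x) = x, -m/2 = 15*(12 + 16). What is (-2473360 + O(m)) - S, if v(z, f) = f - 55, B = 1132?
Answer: -2196795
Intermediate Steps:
m = -840 (m = -30*(12 + 16) = -30*28 = -2*420 = -840)
v(z, f) = -55 + f
S = -277405 (S = -276970 - (-55 + 490) = -276970 - 1*435 = -276970 - 435 = -277405)
(-2473360 + O(m)) - S = (-2473360 - 840) - 1*(-277405) = -2474200 + 277405 = -2196795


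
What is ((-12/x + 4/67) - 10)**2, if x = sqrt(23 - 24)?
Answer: -202860/4489 - 15984*I/67 ≈ -45.19 - 238.57*I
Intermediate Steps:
x = I (x = sqrt(-1) = I ≈ 1.0*I)
((-12/x + 4/67) - 10)**2 = ((-12*(-I) + 4/67) - 10)**2 = ((-(-12)*I + 4*(1/67)) - 10)**2 = ((12*I + 4/67) - 10)**2 = ((4/67 + 12*I) - 10)**2 = (-666/67 + 12*I)**2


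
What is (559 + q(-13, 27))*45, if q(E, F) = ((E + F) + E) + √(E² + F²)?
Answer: 25200 + 45*√898 ≈ 26549.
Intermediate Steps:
q(E, F) = F + √(E² + F²) + 2*E (q(E, F) = (F + 2*E) + √(E² + F²) = F + √(E² + F²) + 2*E)
(559 + q(-13, 27))*45 = (559 + (27 + √((-13)² + 27²) + 2*(-13)))*45 = (559 + (27 + √(169 + 729) - 26))*45 = (559 + (27 + √898 - 26))*45 = (559 + (1 + √898))*45 = (560 + √898)*45 = 25200 + 45*√898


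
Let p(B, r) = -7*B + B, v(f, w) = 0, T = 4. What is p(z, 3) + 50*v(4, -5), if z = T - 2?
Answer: -12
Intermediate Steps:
z = 2 (z = 4 - 2 = 2)
p(B, r) = -6*B
p(z, 3) + 50*v(4, -5) = -6*2 + 50*0 = -12 + 0 = -12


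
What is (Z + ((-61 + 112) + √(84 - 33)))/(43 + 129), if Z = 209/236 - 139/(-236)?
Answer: 18/59 + √51/172 ≈ 0.34660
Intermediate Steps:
Z = 87/59 (Z = 209*(1/236) - 139*(-1/236) = 209/236 + 139/236 = 87/59 ≈ 1.4746)
(Z + ((-61 + 112) + √(84 - 33)))/(43 + 129) = (87/59 + ((-61 + 112) + √(84 - 33)))/(43 + 129) = (87/59 + (51 + √51))/172 = (3096/59 + √51)*(1/172) = 18/59 + √51/172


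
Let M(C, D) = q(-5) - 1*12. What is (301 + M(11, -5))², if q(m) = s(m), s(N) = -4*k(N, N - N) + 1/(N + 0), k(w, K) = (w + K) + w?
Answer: 2702736/25 ≈ 1.0811e+5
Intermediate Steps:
k(w, K) = K + 2*w (k(w, K) = (K + w) + w = K + 2*w)
s(N) = 1/N - 8*N (s(N) = -4*((N - N) + 2*N) + 1/(N + 0) = -4*(0 + 2*N) + 1/N = -8*N + 1/N = 1/N - 8*N)
q(m) = 1/m - 8*m
M(C, D) = 139/5 (M(C, D) = (1/(-5) - 8*(-5)) - 1*12 = (-⅕ + 40) - 12 = 199/5 - 12 = 139/5)
(301 + M(11, -5))² = (301 + 139/5)² = (1644/5)² = 2702736/25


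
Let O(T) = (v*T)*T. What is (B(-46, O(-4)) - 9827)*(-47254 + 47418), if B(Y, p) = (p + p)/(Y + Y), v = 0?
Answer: -1611628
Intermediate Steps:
O(T) = 0 (O(T) = (0*T)*T = 0*T = 0)
B(Y, p) = p/Y (B(Y, p) = (2*p)/((2*Y)) = (2*p)*(1/(2*Y)) = p/Y)
(B(-46, O(-4)) - 9827)*(-47254 + 47418) = (0/(-46) - 9827)*(-47254 + 47418) = (0*(-1/46) - 9827)*164 = (0 - 9827)*164 = -9827*164 = -1611628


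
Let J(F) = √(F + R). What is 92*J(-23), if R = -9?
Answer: 368*I*√2 ≈ 520.43*I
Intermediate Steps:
J(F) = √(-9 + F) (J(F) = √(F - 9) = √(-9 + F))
92*J(-23) = 92*√(-9 - 23) = 92*√(-32) = 92*(4*I*√2) = 368*I*√2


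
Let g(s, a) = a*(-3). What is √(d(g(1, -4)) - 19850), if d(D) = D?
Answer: I*√19838 ≈ 140.85*I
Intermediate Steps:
g(s, a) = -3*a
√(d(g(1, -4)) - 19850) = √(-3*(-4) - 19850) = √(12 - 19850) = √(-19838) = I*√19838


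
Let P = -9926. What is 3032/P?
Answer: -1516/4963 ≈ -0.30546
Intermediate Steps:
3032/P = 3032/(-9926) = 3032*(-1/9926) = -1516/4963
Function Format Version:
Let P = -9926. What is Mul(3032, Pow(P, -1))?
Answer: Rational(-1516, 4963) ≈ -0.30546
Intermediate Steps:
Mul(3032, Pow(P, -1)) = Mul(3032, Pow(-9926, -1)) = Mul(3032, Rational(-1, 9926)) = Rational(-1516, 4963)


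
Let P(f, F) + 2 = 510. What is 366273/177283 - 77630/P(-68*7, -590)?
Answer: -6788206303/45029882 ≈ -150.75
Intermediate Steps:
P(f, F) = 508 (P(f, F) = -2 + 510 = 508)
366273/177283 - 77630/P(-68*7, -590) = 366273/177283 - 77630/508 = 366273*(1/177283) - 77630*1/508 = 366273/177283 - 38815/254 = -6788206303/45029882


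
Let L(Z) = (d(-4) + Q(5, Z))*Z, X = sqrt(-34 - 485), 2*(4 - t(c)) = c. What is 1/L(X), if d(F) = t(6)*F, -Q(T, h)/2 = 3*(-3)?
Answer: -I*sqrt(519)/7266 ≈ -0.0031354*I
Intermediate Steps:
Q(T, h) = 18 (Q(T, h) = -6*(-3) = -2*(-9) = 18)
t(c) = 4 - c/2
X = I*sqrt(519) (X = sqrt(-519) = I*sqrt(519) ≈ 22.782*I)
d(F) = F (d(F) = (4 - 1/2*6)*F = (4 - 3)*F = 1*F = F)
L(Z) = 14*Z (L(Z) = (-4 + 18)*Z = 14*Z)
1/L(X) = 1/(14*(I*sqrt(519))) = 1/(14*I*sqrt(519)) = -I*sqrt(519)/7266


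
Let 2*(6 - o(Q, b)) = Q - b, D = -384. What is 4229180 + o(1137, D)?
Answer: 8456851/2 ≈ 4.2284e+6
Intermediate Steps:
o(Q, b) = 6 + b/2 - Q/2 (o(Q, b) = 6 - (Q - b)/2 = 6 + (b/2 - Q/2) = 6 + b/2 - Q/2)
4229180 + o(1137, D) = 4229180 + (6 + (1/2)*(-384) - 1/2*1137) = 4229180 + (6 - 192 - 1137/2) = 4229180 - 1509/2 = 8456851/2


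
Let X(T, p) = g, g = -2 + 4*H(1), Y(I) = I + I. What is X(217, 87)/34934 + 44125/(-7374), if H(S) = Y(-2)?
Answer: -770797741/128801658 ≈ -5.9844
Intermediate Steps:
Y(I) = 2*I
H(S) = -4 (H(S) = 2*(-2) = -4)
g = -18 (g = -2 + 4*(-4) = -2 - 16 = -18)
X(T, p) = -18
X(217, 87)/34934 + 44125/(-7374) = -18/34934 + 44125/(-7374) = -18*1/34934 + 44125*(-1/7374) = -9/17467 - 44125/7374 = -770797741/128801658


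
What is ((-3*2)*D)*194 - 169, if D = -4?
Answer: 4487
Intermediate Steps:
((-3*2)*D)*194 - 169 = (-3*2*(-4))*194 - 169 = -6*(-4)*194 - 169 = 24*194 - 169 = 4656 - 169 = 4487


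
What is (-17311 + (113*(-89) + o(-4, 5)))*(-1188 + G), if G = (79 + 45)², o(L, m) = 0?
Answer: -388297184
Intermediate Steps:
G = 15376 (G = 124² = 15376)
(-17311 + (113*(-89) + o(-4, 5)))*(-1188 + G) = (-17311 + (113*(-89) + 0))*(-1188 + 15376) = (-17311 + (-10057 + 0))*14188 = (-17311 - 10057)*14188 = -27368*14188 = -388297184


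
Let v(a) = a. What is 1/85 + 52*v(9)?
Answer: 39781/85 ≈ 468.01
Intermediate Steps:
1/85 + 52*v(9) = 1/85 + 52*9 = 1/85 + 468 = 39781/85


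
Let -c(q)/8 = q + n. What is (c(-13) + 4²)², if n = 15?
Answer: 0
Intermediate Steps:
c(q) = -120 - 8*q (c(q) = -8*(q + 15) = -8*(15 + q) = -120 - 8*q)
(c(-13) + 4²)² = ((-120 - 8*(-13)) + 4²)² = ((-120 + 104) + 16)² = (-16 + 16)² = 0² = 0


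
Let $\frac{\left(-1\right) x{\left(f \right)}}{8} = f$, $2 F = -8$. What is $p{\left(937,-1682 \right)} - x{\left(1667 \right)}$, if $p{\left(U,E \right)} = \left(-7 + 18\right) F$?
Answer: $13292$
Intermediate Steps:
$F = -4$ ($F = \frac{1}{2} \left(-8\right) = -4$)
$x{\left(f \right)} = - 8 f$
$p{\left(U,E \right)} = -44$ ($p{\left(U,E \right)} = \left(-7 + 18\right) \left(-4\right) = 11 \left(-4\right) = -44$)
$p{\left(937,-1682 \right)} - x{\left(1667 \right)} = -44 - \left(-8\right) 1667 = -44 - -13336 = -44 + 13336 = 13292$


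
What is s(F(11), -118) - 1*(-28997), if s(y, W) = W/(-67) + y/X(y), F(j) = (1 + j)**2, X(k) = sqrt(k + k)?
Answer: 1942917/67 + 6*sqrt(2) ≈ 29007.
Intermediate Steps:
X(k) = sqrt(2)*sqrt(k) (X(k) = sqrt(2*k) = sqrt(2)*sqrt(k))
s(y, W) = -W/67 + sqrt(2)*sqrt(y)/2 (s(y, W) = W/(-67) + y/((sqrt(2)*sqrt(y))) = W*(-1/67) + y*(sqrt(2)/(2*sqrt(y))) = -W/67 + sqrt(2)*sqrt(y)/2)
s(F(11), -118) - 1*(-28997) = (-1/67*(-118) + sqrt(2)*sqrt((1 + 11)**2)/2) - 1*(-28997) = (118/67 + sqrt(2)*sqrt(12**2)/2) + 28997 = (118/67 + sqrt(2)*sqrt(144)/2) + 28997 = (118/67 + (1/2)*sqrt(2)*12) + 28997 = (118/67 + 6*sqrt(2)) + 28997 = 1942917/67 + 6*sqrt(2)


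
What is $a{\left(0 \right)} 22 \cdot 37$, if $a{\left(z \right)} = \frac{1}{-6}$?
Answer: $- \frac{407}{3} \approx -135.67$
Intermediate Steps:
$a{\left(z \right)} = - \frac{1}{6}$
$a{\left(0 \right)} 22 \cdot 37 = \left(- \frac{1}{6}\right) 22 \cdot 37 = \left(- \frac{11}{3}\right) 37 = - \frac{407}{3}$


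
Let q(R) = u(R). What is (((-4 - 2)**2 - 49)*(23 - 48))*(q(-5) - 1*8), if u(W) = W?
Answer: -4225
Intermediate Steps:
q(R) = R
(((-4 - 2)**2 - 49)*(23 - 48))*(q(-5) - 1*8) = (((-4 - 2)**2 - 49)*(23 - 48))*(-5 - 1*8) = (((-6)**2 - 49)*(-25))*(-5 - 8) = ((36 - 49)*(-25))*(-13) = -13*(-25)*(-13) = 325*(-13) = -4225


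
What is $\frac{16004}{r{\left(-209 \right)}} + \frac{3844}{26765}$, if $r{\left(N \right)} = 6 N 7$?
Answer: $- \frac{197302214}{117471585} \approx -1.6796$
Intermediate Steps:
$r{\left(N \right)} = 42 N$
$\frac{16004}{r{\left(-209 \right)}} + \frac{3844}{26765} = \frac{16004}{42 \left(-209\right)} + \frac{3844}{26765} = \frac{16004}{-8778} + 3844 \cdot \frac{1}{26765} = 16004 \left(- \frac{1}{8778}\right) + \frac{3844}{26765} = - \frac{8002}{4389} + \frac{3844}{26765} = - \frac{197302214}{117471585}$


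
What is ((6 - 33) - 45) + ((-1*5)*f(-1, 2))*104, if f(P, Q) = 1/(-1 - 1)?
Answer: 188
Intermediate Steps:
f(P, Q) = -1/2 (f(P, Q) = 1/(-2) = -1/2)
((6 - 33) - 45) + ((-1*5)*f(-1, 2))*104 = ((6 - 33) - 45) + (-1*5*(-1/2))*104 = (-27 - 45) - 5*(-1/2)*104 = -72 + (5/2)*104 = -72 + 260 = 188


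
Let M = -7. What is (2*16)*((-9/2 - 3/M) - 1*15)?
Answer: -4272/7 ≈ -610.29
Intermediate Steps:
(2*16)*((-9/2 - 3/M) - 1*15) = (2*16)*((-9/2 - 3/(-7)) - 1*15) = 32*((-9*½ - 3*(-⅐)) - 15) = 32*((-9/2 + 3/7) - 15) = 32*(-57/14 - 15) = 32*(-267/14) = -4272/7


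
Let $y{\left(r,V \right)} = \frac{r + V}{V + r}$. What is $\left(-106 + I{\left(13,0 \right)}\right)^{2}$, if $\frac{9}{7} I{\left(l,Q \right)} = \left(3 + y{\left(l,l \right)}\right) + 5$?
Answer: $9801$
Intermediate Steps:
$y{\left(r,V \right)} = 1$ ($y{\left(r,V \right)} = \frac{V + r}{V + r} = 1$)
$I{\left(l,Q \right)} = 7$ ($I{\left(l,Q \right)} = \frac{7 \left(\left(3 + 1\right) + 5\right)}{9} = \frac{7 \left(4 + 5\right)}{9} = \frac{7}{9} \cdot 9 = 7$)
$\left(-106 + I{\left(13,0 \right)}\right)^{2} = \left(-106 + 7\right)^{2} = \left(-99\right)^{2} = 9801$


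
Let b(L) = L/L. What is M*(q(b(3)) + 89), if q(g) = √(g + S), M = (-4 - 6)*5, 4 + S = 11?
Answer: -4450 - 100*√2 ≈ -4591.4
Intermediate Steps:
S = 7 (S = -4 + 11 = 7)
b(L) = 1
M = -50 (M = -10*5 = -50)
q(g) = √(7 + g) (q(g) = √(g + 7) = √(7 + g))
M*(q(b(3)) + 89) = -50*(√(7 + 1) + 89) = -50*(√8 + 89) = -50*(2*√2 + 89) = -50*(89 + 2*√2) = -4450 - 100*√2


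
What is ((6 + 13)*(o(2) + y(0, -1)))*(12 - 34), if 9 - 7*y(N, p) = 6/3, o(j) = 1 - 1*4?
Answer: 836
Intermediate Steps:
o(j) = -3 (o(j) = 1 - 4 = -3)
y(N, p) = 1 (y(N, p) = 9/7 - 6/(7*3) = 9/7 - ⅐*2 = 9/7 - 2/7 = 1)
((6 + 13)*(o(2) + y(0, -1)))*(12 - 34) = ((6 + 13)*(-3 + 1))*(12 - 34) = (19*(-2))*(-22) = -38*(-22) = 836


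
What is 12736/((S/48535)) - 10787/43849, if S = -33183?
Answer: -27105255979261/1455041367 ≈ -18629.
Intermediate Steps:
12736/((S/48535)) - 10787/43849 = 12736/((-33183/48535)) - 10787/43849 = 12736/((-33183*1/48535)) - 10787*1/43849 = 12736/(-33183/48535) - 10787/43849 = 12736*(-48535/33183) - 10787/43849 = -618141760/33183 - 10787/43849 = -27105255979261/1455041367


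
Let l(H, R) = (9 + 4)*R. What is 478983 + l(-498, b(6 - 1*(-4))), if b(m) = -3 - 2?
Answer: 478918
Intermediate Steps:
b(m) = -5
l(H, R) = 13*R
478983 + l(-498, b(6 - 1*(-4))) = 478983 + 13*(-5) = 478983 - 65 = 478918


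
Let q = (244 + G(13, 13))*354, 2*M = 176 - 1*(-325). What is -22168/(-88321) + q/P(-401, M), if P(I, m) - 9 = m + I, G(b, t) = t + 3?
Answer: -16251856136/24994843 ≈ -650.21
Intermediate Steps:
G(b, t) = 3 + t
M = 501/2 (M = (176 - 1*(-325))/2 = (176 + 325)/2 = (½)*501 = 501/2 ≈ 250.50)
P(I, m) = 9 + I + m (P(I, m) = 9 + (m + I) = 9 + (I + m) = 9 + I + m)
q = 92040 (q = (244 + (3 + 13))*354 = (244 + 16)*354 = 260*354 = 92040)
-22168/(-88321) + q/P(-401, M) = -22168/(-88321) + 92040/(9 - 401 + 501/2) = -22168*(-1/88321) + 92040/(-283/2) = 22168/88321 + 92040*(-2/283) = 22168/88321 - 184080/283 = -16251856136/24994843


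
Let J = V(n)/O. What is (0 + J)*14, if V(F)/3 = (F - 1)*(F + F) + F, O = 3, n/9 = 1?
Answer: 2142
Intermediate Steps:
n = 9 (n = 9*1 = 9)
V(F) = 3*F + 6*F*(-1 + F) (V(F) = 3*((F - 1)*(F + F) + F) = 3*((-1 + F)*(2*F) + F) = 3*(2*F*(-1 + F) + F) = 3*(F + 2*F*(-1 + F)) = 3*F + 6*F*(-1 + F))
J = 153 (J = (3*9*(-1 + 2*9))/3 = (3*9*(-1 + 18))*(⅓) = (3*9*17)*(⅓) = 459*(⅓) = 153)
(0 + J)*14 = (0 + 153)*14 = 153*14 = 2142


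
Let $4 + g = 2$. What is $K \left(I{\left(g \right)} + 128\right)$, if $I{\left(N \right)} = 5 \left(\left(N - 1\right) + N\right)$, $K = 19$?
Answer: $1957$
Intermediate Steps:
$g = -2$ ($g = -4 + 2 = -2$)
$I{\left(N \right)} = -5 + 10 N$ ($I{\left(N \right)} = 5 \left(\left(-1 + N\right) + N\right) = 5 \left(-1 + 2 N\right) = -5 + 10 N$)
$K \left(I{\left(g \right)} + 128\right) = 19 \left(\left(-5 + 10 \left(-2\right)\right) + 128\right) = 19 \left(\left(-5 - 20\right) + 128\right) = 19 \left(-25 + 128\right) = 19 \cdot 103 = 1957$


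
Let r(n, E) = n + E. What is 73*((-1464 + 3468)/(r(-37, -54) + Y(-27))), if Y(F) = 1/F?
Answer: -1974942/1229 ≈ -1607.0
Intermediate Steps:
r(n, E) = E + n
73*((-1464 + 3468)/(r(-37, -54) + Y(-27))) = 73*((-1464 + 3468)/((-54 - 37) + 1/(-27))) = 73*(2004/(-91 - 1/27)) = 73*(2004/(-2458/27)) = 73*(2004*(-27/2458)) = 73*(-27054/1229) = -1974942/1229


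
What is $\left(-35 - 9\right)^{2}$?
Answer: $1936$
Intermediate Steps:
$\left(-35 - 9\right)^{2} = \left(-44\right)^{2} = 1936$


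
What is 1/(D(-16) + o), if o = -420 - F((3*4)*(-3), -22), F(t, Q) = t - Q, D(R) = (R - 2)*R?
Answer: -1/118 ≈ -0.0084746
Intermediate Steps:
D(R) = R*(-2 + R) (D(R) = (-2 + R)*R = R*(-2 + R))
o = -406 (o = -420 - ((3*4)*(-3) - 1*(-22)) = -420 - (12*(-3) + 22) = -420 - (-36 + 22) = -420 - 1*(-14) = -420 + 14 = -406)
1/(D(-16) + o) = 1/(-16*(-2 - 16) - 406) = 1/(-16*(-18) - 406) = 1/(288 - 406) = 1/(-118) = -1/118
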